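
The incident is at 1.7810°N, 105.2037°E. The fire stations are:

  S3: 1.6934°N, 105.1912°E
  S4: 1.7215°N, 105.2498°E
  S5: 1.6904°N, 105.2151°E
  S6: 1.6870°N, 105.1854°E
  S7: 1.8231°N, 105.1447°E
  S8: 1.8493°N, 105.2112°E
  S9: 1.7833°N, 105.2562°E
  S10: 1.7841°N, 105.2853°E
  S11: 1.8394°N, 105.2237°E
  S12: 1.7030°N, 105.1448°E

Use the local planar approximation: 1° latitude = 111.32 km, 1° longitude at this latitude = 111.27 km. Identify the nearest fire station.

S9

Distances from 1.7810°N, 105.2037°E:
S3: 9.8503 km
S4: 8.3776 km
S5: 10.1650 km
S6: 10.6604 km
S7: 8.0661 km
S8: 7.6488 km
S9: 5.8473 km
S10: 9.0862 km
S11: 6.8714 km
S12: 10.8787 km
Minimum: S9 at 5.8473 km.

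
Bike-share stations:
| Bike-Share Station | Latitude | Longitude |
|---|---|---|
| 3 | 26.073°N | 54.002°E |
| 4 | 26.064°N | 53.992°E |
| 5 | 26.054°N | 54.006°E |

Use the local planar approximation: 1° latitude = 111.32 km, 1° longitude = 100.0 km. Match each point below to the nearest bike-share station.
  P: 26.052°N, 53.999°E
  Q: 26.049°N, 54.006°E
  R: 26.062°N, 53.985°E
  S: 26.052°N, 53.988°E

P→5; Q→5; R→4; S→4

P at 26.052°N, 53.999°E:
  3: √((0.021·111.32)² + (0.003·100.0)²) = √(5.46493480 + 0.09000000) = 2.356891 km
  4: √((0.012·111.32)² + (-0.007·100.0)²) = √(1.78446851 + 0.49000000) = 1.508134 km
  5: √((0.002·111.32)² + (0.007·100.0)²) = √(0.04956857 + 0.49000000) = 0.734553 km
  → nearest: 5 (0.734553 km)
Q at 26.049°N, 54.006°E:
  3: √((0.024·111.32)² + (-0.004·100.0)²) = √(7.13787402 + 0.16000000) = 2.701458 km
  4: √((0.015·111.32)² + (-0.014·100.0)²) = √(2.78823204 + 1.96000000) = 2.179044 km
  5: √((0.005·111.32)² + (0.000·100.0)²) = √(0.30980356 + 0.00000000) = 0.556600 km
  → nearest: 5 (0.556600 km)
R at 26.062°N, 53.985°E:
  3: √((0.011·111.32)² + (0.017·100.0)²) = √(1.49944923 + 2.89000000) = 2.095101 km
  4: √((0.002·111.32)² + (0.007·100.0)²) = √(0.04956857 + 0.49000000) = 0.734553 km
  5: √((-0.008·111.32)² + (0.021·100.0)²) = √(0.79309711 + 4.41000000) = 2.281030 km
  → nearest: 4 (0.734553 km)
S at 26.052°N, 53.988°E:
  3: √((0.021·111.32)² + (0.014·100.0)²) = √(5.46493480 + 1.96000000) = 2.724873 km
  4: √((0.012·111.32)² + (0.004·100.0)²) = √(1.78446851 + 0.16000000) = 1.394442 km
  5: √((0.002·111.32)² + (0.018·100.0)²) = √(0.04956857 + 3.24000000) = 1.813717 km
  → nearest: 4 (1.394442 km)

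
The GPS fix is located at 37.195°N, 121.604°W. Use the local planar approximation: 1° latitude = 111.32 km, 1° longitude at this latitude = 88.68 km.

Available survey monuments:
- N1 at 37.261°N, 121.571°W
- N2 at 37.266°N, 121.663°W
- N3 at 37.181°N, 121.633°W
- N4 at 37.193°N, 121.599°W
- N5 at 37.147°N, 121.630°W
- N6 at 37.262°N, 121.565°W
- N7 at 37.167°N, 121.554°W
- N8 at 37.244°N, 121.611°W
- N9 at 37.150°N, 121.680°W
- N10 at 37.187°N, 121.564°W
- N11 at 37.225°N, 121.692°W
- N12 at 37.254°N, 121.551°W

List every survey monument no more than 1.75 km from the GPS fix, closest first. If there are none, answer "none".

Distances from 37.195°N, 121.604°W:
N1: √((0.066·111.32)² + (0.033·88.68)²) = √(53.98017 + 8.56405) = 7.908 km
N2: √((0.071·111.32)² + (-0.059·88.68)²) = √(62.46879 + 27.37508) = 9.479 km
N3: √((-0.014·111.32)² + (-0.029·88.68)²) = √(2.42886 + 6.61374) = 3.007 km
N4: √((-0.002·111.32)² + (0.005·88.68)²) = √(0.04957 + 0.19660) = 0.496 km
N5: √((-0.048·111.32)² + (-0.026·88.68)²) = √(28.55150 + 5.31616) = 5.820 km
N6: √((0.067·111.32)² + (0.039·88.68)²) = √(55.62833 + 11.96136) = 8.221 km
N7: √((-0.028·111.32)² + (0.050·88.68)²) = √(9.71544 + 19.66036) = 5.420 km
N8: √((0.049·111.32)² + (-0.007·88.68)²) = √(29.75353 + 0.38534) = 5.490 km
N9: √((-0.045·111.32)² + (-0.076·88.68)²) = √(25.09409 + 45.42329) = 8.397 km
N10: √((-0.008·111.32)² + (0.040·88.68)²) = √(0.79310 + 12.58263) = 3.657 km
N11: √((0.030·111.32)² + (-0.088·88.68)²) = √(11.15293 + 60.89992) = 8.488 km
N12: √((0.059·111.32)² + (0.053·88.68)²) = √(43.13705 + 22.09038) = 8.076 km
Threshold 1.75 km: N4 (0.496 km) is within range.

N4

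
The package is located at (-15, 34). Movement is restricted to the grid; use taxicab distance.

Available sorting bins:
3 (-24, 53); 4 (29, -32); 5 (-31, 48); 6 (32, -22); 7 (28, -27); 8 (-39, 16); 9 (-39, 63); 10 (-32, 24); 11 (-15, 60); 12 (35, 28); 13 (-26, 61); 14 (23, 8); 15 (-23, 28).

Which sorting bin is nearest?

Distances from (-15, 34):
3: 28
4: 110
5: 30
6: 103
7: 104
8: 42
9: 53
10: 27
11: 26
12: 56
13: 38
14: 64
15: 14
Minimum: 15 at 14.

15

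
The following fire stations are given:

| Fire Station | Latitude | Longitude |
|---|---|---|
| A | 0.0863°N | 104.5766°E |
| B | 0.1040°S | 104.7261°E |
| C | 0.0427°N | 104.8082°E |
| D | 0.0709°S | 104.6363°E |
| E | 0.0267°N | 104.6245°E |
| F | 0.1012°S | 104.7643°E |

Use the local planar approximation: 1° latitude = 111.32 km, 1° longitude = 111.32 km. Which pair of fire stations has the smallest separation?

B and F

Pairwise distances:
A–B: √((-0.1903·111.32)² + (0.1495·111.32)²) = √(448.770160 + 276.967481) = 26.9395 km
A–C: √((-0.0436·111.32)² + (0.2316·111.32)²) = √(23.556967 + 664.696674) = 26.2346 km
A–D: √((-0.1572·111.32)² + (0.0597·111.32)²) = √(306.232640 + 44.166711) = 18.7190 km
A–E: √((-0.0596·111.32)² + (0.0479·111.32)²) = √(44.018873 + 28.432655) = 8.5118 km
A–F: √((-0.1875·111.32)² + (0.1877·111.32)²) = √(435.661256 + 436.591163) = 29.5339 km
B–C: √((0.1467·111.32)² + (0.0821·111.32)²) = √(266.689933 + 83.528121) = 18.7141 km
B–D: √((0.0331·111.32)² + (-0.0898·111.32)²) = √(13.576955 + 99.930732) = 10.6540 km
B–E: √((0.1307·111.32)² + (-0.1016·111.32)²) = √(211.688649 + 127.918633) = 18.4284 km
B–F: √((0.0028·111.32)² + (0.0382·111.32)²) = √(0.097154 + 18.083110) = 4.2638 km
C–D: √((-0.1136·111.32)² + (-0.1719·111.32)²) = √(159.920102 + 366.182975) = 22.9369 km
C–E: √((-0.0160·111.32)² + (-0.1837·111.32)²) = √(3.172388 + 418.181396) = 20.5269 km
C–F: √((-0.1439·111.32)² + (-0.0439·111.32)²) = √(256.606695 + 23.882261) = 16.7478 km
D–E: √((0.0976·111.32)² + (-0.0118·111.32)²) = √(118.044574 + 1.725482) = 10.9440 km
D–F: √((-0.0303·111.32)² + (0.1280·111.32)²) = √(11.377102 + 203.032861) = 14.6427 km
E–F: √((-0.1279·111.32)² + (0.1398·111.32)²) = √(202.715746 + 242.192527) = 21.0928 km
Closest pair: B–F at 4.2638 km.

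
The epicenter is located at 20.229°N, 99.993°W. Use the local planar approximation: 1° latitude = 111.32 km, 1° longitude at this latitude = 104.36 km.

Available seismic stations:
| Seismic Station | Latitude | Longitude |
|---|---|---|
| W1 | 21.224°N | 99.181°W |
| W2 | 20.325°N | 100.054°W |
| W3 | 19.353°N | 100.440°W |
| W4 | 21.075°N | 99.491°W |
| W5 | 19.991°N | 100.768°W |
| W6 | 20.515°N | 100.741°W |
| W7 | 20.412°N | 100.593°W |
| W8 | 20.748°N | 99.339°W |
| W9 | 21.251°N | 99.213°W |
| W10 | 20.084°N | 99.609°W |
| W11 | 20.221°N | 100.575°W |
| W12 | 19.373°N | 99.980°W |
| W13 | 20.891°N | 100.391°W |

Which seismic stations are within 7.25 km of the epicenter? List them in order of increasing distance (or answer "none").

none

Distances from 20.229°N, 99.993°W:
W1: √((0.995·111.32)² + (0.812·104.36)²) = √(12268.53078 + 7180.92183) = 139.461 km
W2: √((0.096·111.32)² + (-0.061·104.36)²) = √(114.20598 + 40.52545) = 12.439 km
W3: √((-0.876·111.32)² + (-0.447·104.36)²) = √(9509.43267 + 2176.12174) = 108.100 km
W4: √((0.846·111.32)² + (0.502·104.36)²) = √(8869.25459 + 2744.57798) = 107.767 km
W5: √((-0.238·111.32)² + (-0.775·104.36)²) = √(701.94051 + 6541.41264) = 85.108 km
W6: √((0.286·111.32)² + (-0.748·104.36)²) = √(1013.62768 + 6093.56344) = 84.304 km
W7: √((0.183·111.32)² + (-0.600·104.36)²) = √(415.00046 + 3920.76346) = 65.847 km
W8: √((0.519·111.32)² + (0.654·104.36)²) = √(3337.95987 + 4658.25906) = 89.422 km
W9: √((1.022·111.32)² + (0.780·104.36)²) = √(12943.39446 + 6626.09024) = 139.891 km
W10: √((-0.145·111.32)² + (0.384·104.36)²) = √(260.54479 + 1605.94471) = 43.203 km
W11: √((-0.008·111.32)² + (-0.582·104.36)²) = √(0.79310 + 3689.04634) = 60.744 km
W12: √((-0.856·111.32)² + (0.013·104.36)²) = √(9080.16885 + 1.84058) = 95.300 km
W13: √((0.662·111.32)² + (-0.398·104.36)²) = √(5430.78205 + 1725.17948) = 84.593 km
Threshold 7.25 km: none within range.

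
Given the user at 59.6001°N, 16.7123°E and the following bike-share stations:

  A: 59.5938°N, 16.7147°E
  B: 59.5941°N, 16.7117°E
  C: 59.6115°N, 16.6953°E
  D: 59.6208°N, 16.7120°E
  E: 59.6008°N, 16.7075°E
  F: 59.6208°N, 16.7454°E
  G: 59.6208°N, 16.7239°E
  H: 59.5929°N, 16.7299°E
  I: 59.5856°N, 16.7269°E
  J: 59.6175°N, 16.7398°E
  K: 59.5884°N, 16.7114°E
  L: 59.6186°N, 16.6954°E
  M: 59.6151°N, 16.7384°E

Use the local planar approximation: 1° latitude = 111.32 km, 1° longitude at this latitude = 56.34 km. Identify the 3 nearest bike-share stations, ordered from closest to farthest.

E, B, A

Distances from 59.6001°N, 16.7123°E:
A: 0.7142 km
B: 0.6688 km
C: 1.5899 km
D: 2.3044 km
E: 0.2814 km
F: 2.9644 km
G: 2.3952 km
H: 1.2750 km
I: 1.8116 km
J: 2.4804 km
K: 1.3034 km
L: 2.2689 km
M: 2.2250 km
Sorted: E (0.2814 km) < B (0.6688 km) < A (0.7142 km) < H (1.2750 km) < K (1.3034 km) < …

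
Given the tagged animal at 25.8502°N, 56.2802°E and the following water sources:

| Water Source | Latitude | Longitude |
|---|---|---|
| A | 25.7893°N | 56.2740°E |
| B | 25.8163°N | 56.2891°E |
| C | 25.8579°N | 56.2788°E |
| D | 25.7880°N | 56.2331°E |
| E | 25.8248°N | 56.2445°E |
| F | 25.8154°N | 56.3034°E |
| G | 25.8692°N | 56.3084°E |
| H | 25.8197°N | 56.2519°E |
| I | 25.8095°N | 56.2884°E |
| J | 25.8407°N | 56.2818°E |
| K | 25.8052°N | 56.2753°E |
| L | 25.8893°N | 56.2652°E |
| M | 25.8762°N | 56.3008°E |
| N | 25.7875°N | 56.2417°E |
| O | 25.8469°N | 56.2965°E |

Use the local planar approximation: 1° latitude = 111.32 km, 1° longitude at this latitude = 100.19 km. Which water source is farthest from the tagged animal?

Distances from 25.8502°N, 56.2802°E:
A: √((-0.0609·111.32)² + (-0.0062·100.19)²) = √(45.960102 + 0.385862) = 6.8078 km
B: √((-0.0339·111.32)² + (0.0089·100.19)²) = √(14.241174 + 0.795113) = 3.8777 km
C: √((0.0077·111.32)² + (-0.0014·100.19)²) = √(0.734730 + 0.019675) = 0.8686 km
D: √((-0.0622·111.32)² + (-0.0471·100.19)²) = √(47.943216 + 22.268480) = 8.3792 km
E: √((-0.0254·111.32)² + (-0.0357·100.19)²) = √(7.994915 + 12.793377) = 4.5594 km
F: √((-0.0348·111.32)² + (0.0232·100.19)²) = √(15.007380 + 5.402873) = 4.5178 km
G: √((0.0190·111.32)² + (0.0282·100.19)²) = √(4.473563 + 7.982648) = 3.5293 km
H: √((-0.0305·111.32)² + (-0.0283·100.19)²) = √(11.527790 + 8.039363) = 4.4235 km
I: √((-0.0407·111.32)² + (0.0082·100.19)²) = √(20.527460 + 0.674958) = 4.6046 km
J: √((-0.0095·111.32)² + (0.0016·100.19)²) = √(1.118391 + 0.025697) = 1.0696 km
K: √((-0.0450·111.32)² + (-0.0049·100.19)²) = √(25.094088 + 0.241013) = 5.0334 km
L: √((0.0391·111.32)² + (-0.0150·100.19)²) = √(18.945231 + 2.258558) = 4.6048 km
M: √((0.0260·111.32)² + (0.0206·100.19)²) = √(8.377088 + 4.259741) = 3.5548 km
N: √((-0.0627·111.32)² + (-0.0385·100.19)²) = √(48.717105 + 14.878879) = 7.9747 km
O: √((-0.0033·111.32)² + (0.0163·100.19)²) = √(0.134950 + 2.667006) = 1.6739 km
Maximum: D at 8.3792 km.

D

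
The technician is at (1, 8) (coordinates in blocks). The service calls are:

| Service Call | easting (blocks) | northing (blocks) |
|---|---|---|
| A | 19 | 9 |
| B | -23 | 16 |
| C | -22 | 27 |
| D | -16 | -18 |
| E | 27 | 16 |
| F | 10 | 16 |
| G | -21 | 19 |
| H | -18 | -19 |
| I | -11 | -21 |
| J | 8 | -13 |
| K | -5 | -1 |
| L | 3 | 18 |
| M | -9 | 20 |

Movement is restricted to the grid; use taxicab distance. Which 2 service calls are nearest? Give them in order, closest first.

L, K

Distances from (1, 8):
A: 19 blocks
B: 32 blocks
C: 42 blocks
D: 43 blocks
E: 34 blocks
F: 17 blocks
G: 33 blocks
H: 46 blocks
I: 41 blocks
J: 28 blocks
K: 15 blocks
L: 12 blocks
M: 22 blocks
Sorted: L (12 blocks) < K (15 blocks) < F (17 blocks) < A (19 blocks) < …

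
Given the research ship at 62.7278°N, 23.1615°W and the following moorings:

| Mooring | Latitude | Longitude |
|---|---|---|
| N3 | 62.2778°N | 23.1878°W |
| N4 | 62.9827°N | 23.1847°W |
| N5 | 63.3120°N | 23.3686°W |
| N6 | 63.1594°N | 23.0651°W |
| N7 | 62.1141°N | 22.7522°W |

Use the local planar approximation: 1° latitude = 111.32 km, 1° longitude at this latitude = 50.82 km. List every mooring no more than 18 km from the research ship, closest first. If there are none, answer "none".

none

Distances from 62.7278°N, 23.1615°W:
N3: √((-0.4500·111.32)² + (-0.0263·50.82)²) = √(2509.408836 + 1.786409) = 50.1118 km
N4: √((0.2549·111.32)² + (-0.0232·50.82)²) = √(805.167184 + 1.390098) = 28.4000 km
N5: √((0.5842·111.32)² + (-0.2071·50.82)²) = √(4229.309819 + 110.771878) = 65.8793 km
N6: √((0.4316·111.32)² + (0.0964·50.82)²) = √(2308.390442 + 24.000671) = 48.2948 km
N7: √((-0.6137·111.32)² + (0.4093·50.82)²) = √(4667.223966 + 432.666042) = 71.4135 km
Threshold 18 km: none within range.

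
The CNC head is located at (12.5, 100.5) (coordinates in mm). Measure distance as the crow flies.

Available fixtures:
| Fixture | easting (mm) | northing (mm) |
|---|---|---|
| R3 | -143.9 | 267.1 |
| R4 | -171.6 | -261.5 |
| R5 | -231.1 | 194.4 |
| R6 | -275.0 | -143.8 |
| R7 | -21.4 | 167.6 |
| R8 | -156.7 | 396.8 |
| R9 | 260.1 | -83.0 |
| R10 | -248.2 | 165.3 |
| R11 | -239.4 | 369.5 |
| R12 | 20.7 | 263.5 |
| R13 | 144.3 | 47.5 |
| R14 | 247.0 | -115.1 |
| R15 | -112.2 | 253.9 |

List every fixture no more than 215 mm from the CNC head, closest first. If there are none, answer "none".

R7, R13, R12, R15

Distances from (12.5, 100.5):
R3: √((-156.4)² + (166.6)²) = √(24460.960 + 27755.560) = 228.5 mm
R4: √((-184.1)² + (-362.0)²) = √(33892.810 + 131044.000) = 406.1 mm
R5: √((-243.6)² + (93.9)²) = √(59340.960 + 8817.210) = 261.1 mm
R6: √((-287.5)² + (-244.3)²) = √(82656.250 + 59682.490) = 377.3 mm
R7: √((-33.9)² + (67.1)²) = √(1149.210 + 4502.410) = 75.2 mm
R8: √((-169.2)² + (296.3)²) = √(28628.640 + 87793.690) = 341.2 mm
R9: √((247.6)² + (-183.5)²) = √(61305.760 + 33672.250) = 308.2 mm
R10: √((-260.7)² + (64.8)²) = √(67964.490 + 4199.040) = 268.6 mm
R11: √((-251.9)² + (269.0)²) = √(63453.610 + 72361.000) = 368.5 mm
R12: √((8.2)² + (163.0)²) = √(67.240 + 26569.000) = 163.2 mm
R13: √((131.8)² + (-53.0)²) = √(17371.240 + 2809.000) = 142.1 mm
R14: √((234.5)² + (-215.6)²) = √(54990.250 + 46483.360) = 318.5 mm
R15: √((-124.7)² + (153.4)²) = √(15550.090 + 23531.560) = 197.7 mm
Threshold 215 mm: R7 (75.2 mm), R13 (142.1 mm), R12 (163.2 mm), R15 (197.7 mm) are within range.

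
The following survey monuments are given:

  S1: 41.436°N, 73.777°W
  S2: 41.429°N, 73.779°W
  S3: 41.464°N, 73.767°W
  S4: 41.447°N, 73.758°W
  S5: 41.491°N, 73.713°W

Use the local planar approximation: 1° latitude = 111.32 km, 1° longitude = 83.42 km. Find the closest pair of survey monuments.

Pairwise distances:
S1–S2: √((-0.007·111.32)² + (-0.002·83.42)²) = √(0.60721 + 0.02784) = 0.797 km
S1–S3: √((0.028·111.32)² + (0.010·83.42)²) = √(9.71544 + 0.69589) = 3.227 km
S1–S4: √((0.011·111.32)² + (0.019·83.42)²) = √(1.49945 + 2.51216) = 2.003 km
S1–S5: √((0.055·111.32)² + (0.064·83.42)²) = √(37.48623 + 28.50364) = 8.123 km
S2–S3: √((0.035·111.32)² + (0.012·83.42)²) = √(15.18037 + 1.00208) = 4.023 km
S2–S4: √((0.018·111.32)² + (0.021·83.42)²) = √(4.01505 + 3.06887) = 2.662 km
S2–S5: √((0.062·111.32)² + (0.066·83.42)²) = √(47.63540 + 30.31295) = 8.829 km
S3–S4: √((-0.017·111.32)² + (0.009·83.42)²) = √(3.58133 + 0.56367) = 2.036 km
S3–S5: √((0.027·111.32)² + (0.054·83.42)²) = √(9.03387 + 20.29214) = 5.415 km
S4–S5: √((0.044·111.32)² + (0.045·83.42)²) = √(23.99119 + 14.09177) = 6.171 km
Closest pair: S1–S2 at 0.797 km.

S1 and S2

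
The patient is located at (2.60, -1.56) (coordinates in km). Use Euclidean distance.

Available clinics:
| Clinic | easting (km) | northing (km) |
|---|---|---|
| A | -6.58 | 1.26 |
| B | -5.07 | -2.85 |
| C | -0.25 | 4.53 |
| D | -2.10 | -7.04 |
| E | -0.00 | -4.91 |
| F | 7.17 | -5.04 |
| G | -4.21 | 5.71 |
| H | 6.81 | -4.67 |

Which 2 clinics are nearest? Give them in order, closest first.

Distances from (2.60, -1.56):
A: 9.60 km
B: 7.78 km
C: 6.72 km
D: 7.22 km
E: 4.24 km
F: 5.74 km
G: 9.96 km
H: 5.23 km
Sorted: E (4.24 km) < H (5.23 km) < F (5.74 km) < C (6.72 km) < …

E, H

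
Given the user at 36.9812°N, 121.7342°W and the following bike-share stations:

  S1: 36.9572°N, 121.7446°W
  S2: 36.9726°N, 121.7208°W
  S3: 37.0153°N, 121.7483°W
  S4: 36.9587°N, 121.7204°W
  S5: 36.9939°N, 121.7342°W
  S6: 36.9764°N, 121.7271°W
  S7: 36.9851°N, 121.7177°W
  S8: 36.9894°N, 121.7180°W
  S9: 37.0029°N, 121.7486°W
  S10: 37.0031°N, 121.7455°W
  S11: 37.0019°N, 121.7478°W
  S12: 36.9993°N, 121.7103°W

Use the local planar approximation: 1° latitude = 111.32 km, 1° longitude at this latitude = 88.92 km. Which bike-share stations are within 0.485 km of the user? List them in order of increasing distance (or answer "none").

none

Distances from 36.9812°N, 121.7342°W:
S1: √((-0.0240·111.32)² + (-0.0104·88.92)²) = √(7.137874 + 0.855196) = 2.8272 km
S2: √((-0.0086·111.32)² + (0.0134·88.92)²) = √(0.916523 + 1.419739) = 1.5285 km
S3: √((0.0341·111.32)² + (-0.0141·88.92)²) = √(14.409707 + 1.571944) = 3.9977 km
S4: √((-0.0225·111.32)² + (0.0138·88.92)²) = √(6.273522 + 1.505765) = 2.7891 km
S5: √((0.0127·111.32)² + (0.0000·88.92)²) = √(1.998729 + 0.000000) = 1.4138 km
S6: √((-0.0048·111.32)² + (0.0071·88.92)²) = √(0.285515 + 0.398580) = 0.8271 km
S7: √((0.0039·111.32)² + (0.0165·88.92)²) = √(0.188484 + 2.152617) = 1.5301 km
S8: √((0.0082·111.32)² + (0.0162·88.92)²) = √(0.833248 + 2.075052) = 1.7054 km
S9: √((0.0217·111.32)² + (-0.0144·88.92)²) = √(5.835336 + 1.639547) = 2.7340 km
S10: √((0.0219·111.32)² + (-0.0113·88.92)²) = √(5.943395 + 1.009615) = 2.6369 km
S11: √((0.0207·111.32)² + (-0.0136·88.92)²) = √(5.309909 + 1.462436) = 2.6024 km
S12: √((0.0181·111.32)² + (0.0239·88.92)²) = √(4.059790 + 4.516424) = 2.9285 km
Threshold 0.485 km: none within range.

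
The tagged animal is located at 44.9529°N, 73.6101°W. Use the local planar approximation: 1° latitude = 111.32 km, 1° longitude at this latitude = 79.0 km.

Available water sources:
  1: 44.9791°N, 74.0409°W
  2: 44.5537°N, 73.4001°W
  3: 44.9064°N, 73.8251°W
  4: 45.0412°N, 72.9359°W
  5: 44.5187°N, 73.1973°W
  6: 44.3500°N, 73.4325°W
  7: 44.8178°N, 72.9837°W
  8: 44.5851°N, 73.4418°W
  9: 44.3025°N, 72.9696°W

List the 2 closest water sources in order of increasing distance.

3, 1

Distances from 44.9529°N, 73.6101°W:
1: 34.1579 km
2: 47.4347 km
3: 17.7563 km
4: 54.1612 km
5: 58.3076 km
6: 68.5657 km
7: 51.7205 km
8: 43.0482 km
9: 88.3314 km
Sorted: 3 (17.7563 km) < 1 (34.1579 km) < 8 (43.0482 km) < 2 (47.4347 km) < …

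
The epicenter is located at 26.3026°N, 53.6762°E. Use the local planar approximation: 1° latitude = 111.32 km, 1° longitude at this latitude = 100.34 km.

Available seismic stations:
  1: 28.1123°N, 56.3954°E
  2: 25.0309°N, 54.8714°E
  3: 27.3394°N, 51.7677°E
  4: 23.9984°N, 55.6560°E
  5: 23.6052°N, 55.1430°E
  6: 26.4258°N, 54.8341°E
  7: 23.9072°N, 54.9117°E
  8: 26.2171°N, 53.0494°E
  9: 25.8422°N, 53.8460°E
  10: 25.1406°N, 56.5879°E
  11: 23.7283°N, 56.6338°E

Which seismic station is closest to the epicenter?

Distances from 26.3026°N, 53.6762°E:
1: √((1.8097·111.32)² + (2.7192·100.34)²) = √(40584.440965 + 74444.136460) = 339.1586 km
2: √((-1.2717·111.32)² + (1.1952·100.34)²) = √(20040.831561 + 14382.333742) = 185.5348 km
3: √((1.0368·111.32)² + (-1.9085·100.34)²) = √(13320.986016 + 36671.824871) = 223.5907 km
4: √((-2.3042·111.32)² + (1.9798·100.34)²) = √(65794.068085 + 39463.066853) = 324.4336 km
5: √((-2.6974·111.32)² + (1.4668·100.34)²) = √(90164.816188 + 21661.573266) = 334.4045 km
6: √((0.1232·111.32)² + (1.1579·100.34)²) = √(188.090911 + 13498.648893) = 116.9903 km
7: √((-2.3954·111.32)² + (1.2355·100.34)²) = √(71105.383938 + 15368.578256) = 294.0646 km
8: √((-0.0855·111.32)² + (-0.6268·100.34)²) = √(90.589659 + 3955.543537) = 63.6092 km
9: √((-0.4604·111.32)² + (0.1698·100.34)²) = √(2626.739623 + 290.284312) = 54.0095 km
10: √((-1.1620·111.32)² + (2.9117·100.34)²) = √(16732.415923 + 85357.452745) = 319.5151 km
11: √((-2.5743·111.32)² + (2.9576·100.34)²) = √(82122.981600 + 88069.811847) = 412.5443 km
Minimum: 9 at 54.0095 km.

9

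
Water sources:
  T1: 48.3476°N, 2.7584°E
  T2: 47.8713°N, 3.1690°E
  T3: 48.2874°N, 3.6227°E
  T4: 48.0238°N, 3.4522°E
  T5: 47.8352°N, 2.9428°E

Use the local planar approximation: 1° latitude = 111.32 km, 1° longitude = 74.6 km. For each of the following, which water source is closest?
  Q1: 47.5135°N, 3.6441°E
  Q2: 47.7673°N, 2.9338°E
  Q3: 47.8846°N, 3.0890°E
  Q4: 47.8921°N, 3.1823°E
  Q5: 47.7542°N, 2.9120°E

Q1 at 47.5135°N, 3.6441°E:
  T1: 113.9613 km
  T2: 53.3162 km
  T3: 86.1653 km
  T4: 58.5827 km
  T5: 63.3998 km
  → nearest: T2 (53.3162 km)
Q2 at 47.7673°N, 2.9338°E:
  T1: 65.9109 km
  T2: 21.0212 km
  T3: 77.4161 km
  T4: 48.0716 km
  T5: 7.5884 km
  → nearest: T5 (7.5884 km)
Q3 at 47.8846°N, 3.0890°E:
  T1: 57.1379 km
  T2: 6.1489 km
  T3: 59.9646 km
  T4: 31.2128 km
  T5: 12.2145 km
  → nearest: T2 (6.1489 km)
Q4 at 47.8921°N, 3.1823°E:
  T1: 59.7590 km
  T2: 2.5191 km
  T3: 54.9163 km
  T4: 24.9066 km
  T5: 18.9563 km
  → nearest: T2 (2.5191 km)
Q5 at 47.7542°N, 2.9120°E:
  T1: 67.0437 km
  T2: 23.1840 km
  T3: 79.5867 km
  T4: 50.2465 km
  T5: 9.3051 km
  → nearest: T5 (9.3051 km)

Q1→T2; Q2→T5; Q3→T2; Q4→T2; Q5→T5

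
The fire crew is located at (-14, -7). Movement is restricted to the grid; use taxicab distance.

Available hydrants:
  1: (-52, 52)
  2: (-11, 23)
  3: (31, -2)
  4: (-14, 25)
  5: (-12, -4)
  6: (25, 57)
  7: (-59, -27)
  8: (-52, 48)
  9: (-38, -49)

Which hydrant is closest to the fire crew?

Distances from (-14, -7):
1: |-38| + |59| = 38 + 59 = 97
2: |3| + |30| = 3 + 30 = 33
3: |45| + |5| = 45 + 5 = 50
4: |0| + |32| = 0 + 32 = 32
5: |2| + |3| = 2 + 3 = 5
6: |39| + |64| = 39 + 64 = 103
7: |-45| + |-20| = 45 + 20 = 65
8: |-38| + |55| = 38 + 55 = 93
9: |-24| + |-42| = 24 + 42 = 66
Minimum: 5 at 5.

5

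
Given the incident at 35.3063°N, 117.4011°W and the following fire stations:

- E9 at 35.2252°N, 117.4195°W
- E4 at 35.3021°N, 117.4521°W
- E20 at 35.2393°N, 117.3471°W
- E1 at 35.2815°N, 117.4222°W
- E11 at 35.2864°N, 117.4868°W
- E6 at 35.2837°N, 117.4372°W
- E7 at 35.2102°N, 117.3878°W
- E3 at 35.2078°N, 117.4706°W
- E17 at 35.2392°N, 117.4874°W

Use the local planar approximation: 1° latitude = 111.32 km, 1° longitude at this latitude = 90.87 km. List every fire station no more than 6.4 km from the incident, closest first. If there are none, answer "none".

E1, E6, E4

Distances from 35.3063°N, 117.4011°W:
E9: 9.1816 km
E4: 4.6579 km
E20: 8.9279 km
E1: 3.3612 km
E11: 8.0965 km
E6: 4.1341 km
E7: 10.7659 km
E3: 12.6537 km
E17: 10.8302 km
Threshold 6.4 km: E1 (3.3612 km), E6 (4.1341 km), E4 (4.6579 km) are within range.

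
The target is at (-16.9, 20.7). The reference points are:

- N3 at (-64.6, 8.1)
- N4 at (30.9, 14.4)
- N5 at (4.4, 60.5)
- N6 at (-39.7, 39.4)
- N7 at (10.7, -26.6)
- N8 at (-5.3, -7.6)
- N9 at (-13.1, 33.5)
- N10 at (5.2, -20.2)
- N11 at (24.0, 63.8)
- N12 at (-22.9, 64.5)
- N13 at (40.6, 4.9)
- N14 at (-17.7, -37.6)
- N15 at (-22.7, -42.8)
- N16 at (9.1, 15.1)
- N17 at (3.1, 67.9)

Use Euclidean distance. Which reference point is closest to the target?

Distances from (-16.9, 20.7):
N3: 49.3
N4: 48.2
N5: 45.1
N6: 29.5
N7: 54.8
N8: 30.6
N9: 13.4
N10: 46.5
N11: 59.4
N12: 44.2
N13: 59.6
N14: 58.3
N15: 63.8
N16: 26.6
N17: 51.3
Minimum: N9 at 13.4.

N9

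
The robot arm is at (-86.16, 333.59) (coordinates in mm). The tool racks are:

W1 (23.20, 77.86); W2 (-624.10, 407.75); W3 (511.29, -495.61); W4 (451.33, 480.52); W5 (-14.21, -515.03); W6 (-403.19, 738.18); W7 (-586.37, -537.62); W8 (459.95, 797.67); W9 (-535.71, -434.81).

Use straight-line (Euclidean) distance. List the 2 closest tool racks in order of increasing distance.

W1, W6

Distances from (-86.16, 333.59):
W1: √((109.36)² + (-255.73)²) = √(11959.6096 + 65397.8329) = 278.13 mm
W2: √((-537.94)² + (74.16)²) = √(289379.4436 + 5499.7056) = 543.03 mm
W3: √((597.45)² + (-829.20)²) = √(356946.5025 + 687572.6400) = 1022.02 mm
W4: √((537.49)² + (146.93)²) = √(288895.5001 + 21588.4249) = 557.21 mm
W5: √((71.95)² + (-848.62)²) = √(5176.8025 + 720155.9044) = 851.66 mm
W6: √((-317.03)² + (404.59)²) = √(100508.0209 + 163693.0681) = 514.00 mm
W7: √((-500.21)² + (-871.21)²) = √(250210.0441 + 759006.8641) = 1004.60 mm
W8: √((546.11)² + (464.08)²) = √(298236.1321 + 215370.2464) = 716.66 mm
W9: √((-449.55)² + (-768.40)²) = √(202095.2025 + 590438.5600) = 890.24 mm
Sorted: W1 (278.13 mm) < W6 (514.00 mm) < W2 (543.03 mm) < W4 (557.21 mm) < …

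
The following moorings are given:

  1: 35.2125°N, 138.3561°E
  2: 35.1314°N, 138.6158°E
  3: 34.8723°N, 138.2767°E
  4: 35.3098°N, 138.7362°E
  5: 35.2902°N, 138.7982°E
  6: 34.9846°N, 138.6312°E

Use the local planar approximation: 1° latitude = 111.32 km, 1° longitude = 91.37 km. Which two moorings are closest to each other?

4 and 5

Pairwise distances:
4–5: √((-0.0196·111.32)² + (0.0620·91.37)²) = √(4.760565 + 32.091545) = 6.0706 km
2–6: √((-0.1468·111.32)² + (0.0154·91.37)²) = √(267.053643 + 1.979925) = 16.4022 km
2–4: √((0.1784·111.32)² + (0.1204·91.37)²) = √(394.399264 + 121.020857) = 22.7029 km
2–5: √((0.1588·111.32)² + (0.1824·91.37)²) = √(312.498107 + 277.751823) = 24.2951 km
1–2: √((-0.0811·111.32)² + (0.2597·91.37)²) = √(81.505723 + 563.055427) = 25.3882 km
3–6: √((0.1123·111.32)² + (0.3545·91.37)²) = √(156.280902 + 1049.155179) = 34.7194 km
1–6: √((-0.2279·111.32)² + (0.2751·91.37)²) = √(643.628173 + 631.812815) = 35.7133 km
1–4: √((0.0973·111.32)² + (0.3801·91.37)²) = √(117.320006 + 1206.154632) = 36.3796 km
5–6: √((-0.3056·111.32)² + (-0.1670·91.37)²) = √(1157.319032 + 232.830672) = 37.2847 km
4–6: √((-0.3252·111.32)² + (-0.1050·91.37)²) = √(1310.531515 + 92.041958) = 37.4509 km
1–3: √((-0.3402·111.32)² + (-0.0794·91.37)²) = √(1434.217488 + 52.631804) = 38.5597 km
1–5: √((0.0777·111.32)² + (0.4421·91.37)²) = √(74.814957 + 1631.729930) = 41.3103 km
2–3: √((-0.2591·111.32)² + (-0.3391·91.37)²) = √(831.919341 + 959.981424) = 42.3308 km
3–4: √((0.4375·111.32)² + (0.4595·91.37)²) = √(2371.933506 + 1762.699500) = 64.3011 km
3–5: √((0.4179·111.32)² + (0.5215·91.37)²) = √(2164.168830 + 2270.470562) = 66.5931 km
Closest pair: 4–5 at 6.0706 km.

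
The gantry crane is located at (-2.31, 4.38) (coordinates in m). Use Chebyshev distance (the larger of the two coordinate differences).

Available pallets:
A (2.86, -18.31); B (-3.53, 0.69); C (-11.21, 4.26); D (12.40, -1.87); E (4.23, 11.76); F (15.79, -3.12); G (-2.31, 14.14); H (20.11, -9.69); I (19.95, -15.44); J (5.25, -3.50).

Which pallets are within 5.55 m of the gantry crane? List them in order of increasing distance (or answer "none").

Distances from (-2.31, 4.38):
A: max(|5.17|, |-22.69|) = 22.69 m
B: max(|-1.22|, |-3.69|) = 3.69 m
C: max(|-8.90|, |-0.12|) = 8.90 m
D: max(|14.71|, |-6.25|) = 14.71 m
E: max(|6.54|, |7.38|) = 7.38 m
F: max(|18.10|, |-7.50|) = 18.10 m
G: max(|0.00|, |9.76|) = 9.76 m
H: max(|22.42|, |-14.07|) = 22.42 m
I: max(|22.26|, |-19.82|) = 22.26 m
J: max(|7.56|, |-7.88|) = 7.88 m
Threshold 5.55 m: B (3.69 m) is within range.

B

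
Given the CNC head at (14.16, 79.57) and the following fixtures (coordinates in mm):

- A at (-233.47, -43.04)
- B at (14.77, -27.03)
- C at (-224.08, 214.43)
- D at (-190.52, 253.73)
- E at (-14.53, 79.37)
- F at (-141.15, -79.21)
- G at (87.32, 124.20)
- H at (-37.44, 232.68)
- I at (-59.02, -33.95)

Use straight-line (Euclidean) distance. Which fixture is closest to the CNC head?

E

Distances from (14.16, 79.57):
A: 276.32 mm
B: 106.60 mm
C: 273.76 mm
D: 268.75 mm
E: 28.69 mm
F: 222.11 mm
G: 85.70 mm
H: 161.57 mm
I: 135.06 mm
Minimum: E at 28.69 mm.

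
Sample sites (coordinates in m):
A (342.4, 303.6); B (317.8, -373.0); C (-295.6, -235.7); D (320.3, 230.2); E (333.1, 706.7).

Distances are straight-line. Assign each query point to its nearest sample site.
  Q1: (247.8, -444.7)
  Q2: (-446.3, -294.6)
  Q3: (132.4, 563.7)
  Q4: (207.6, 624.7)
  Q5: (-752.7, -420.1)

Q1 at (247.8, -444.7):
  A: 754.3 m
  B: 100.2 m
  C: 582.2 m
  D: 678.8 m
  E: 1154.6 m
  → nearest: B (100.2 m)
Q2 at (-446.3, -294.6):
  A: 989.9 m
  B: 768.1 m
  C: 161.8 m
  D: 929.0 m
  E: 1268.9 m
  → nearest: C (161.8 m)
Q3 at (132.4, 563.7):
  A: 334.3 m
  B: 954.9 m
  C: 906.8 m
  D: 382.8 m
  E: 246.4 m
  → nearest: E (246.4 m)
Q4 at (207.6, 624.7):
  A: 348.2 m
  B: 1003.8 m
  C: 996.7 m
  D: 410.3 m
  E: 149.9 m
  → nearest: E (149.9 m)
Q5 at (-752.7, -420.1):
  A: 1312.6 m
  B: 1071.5 m
  C: 492.9 m
  D: 1254.7 m
  E: 1564.8 m
  → nearest: C (492.9 m)

Q1→B; Q2→C; Q3→E; Q4→E; Q5→C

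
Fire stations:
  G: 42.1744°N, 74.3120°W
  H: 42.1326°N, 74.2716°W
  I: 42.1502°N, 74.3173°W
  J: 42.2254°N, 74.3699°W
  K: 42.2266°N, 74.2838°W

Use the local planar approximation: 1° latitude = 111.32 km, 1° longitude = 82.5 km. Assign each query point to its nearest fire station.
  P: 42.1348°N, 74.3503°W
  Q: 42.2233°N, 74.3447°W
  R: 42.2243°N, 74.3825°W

P at 42.1348°N, 74.3503°W:
  G: 5.4237 km
  H: 6.4974 km
  I: 3.2173 km
  J: 10.2144 km
  K: 11.5987 km
  → nearest: I (3.2173 km)
Q at 42.2233°N, 74.3447°W:
  G: 6.0754 km
  H: 11.7607 km
  I: 8.4456 km
  J: 2.0921 km
  K: 5.0377 km
  → nearest: J (2.0921 km)
R at 42.2243°N, 74.3825°W:
  G: 8.0427 km
  H: 13.7081 km
  I: 9.8477 km
  J: 1.0467 km
  K: 8.1468 km
  → nearest: J (1.0467 km)

P→I; Q→J; R→J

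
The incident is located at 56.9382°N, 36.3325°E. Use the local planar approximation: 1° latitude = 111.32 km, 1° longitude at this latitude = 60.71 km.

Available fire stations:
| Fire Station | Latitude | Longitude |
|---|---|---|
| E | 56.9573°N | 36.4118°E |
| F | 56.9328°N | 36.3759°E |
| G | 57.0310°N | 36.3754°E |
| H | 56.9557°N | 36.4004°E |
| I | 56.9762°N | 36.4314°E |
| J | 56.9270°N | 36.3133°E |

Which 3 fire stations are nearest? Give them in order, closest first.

J, F, H

Distances from 56.9382°N, 36.3325°E:
E: 5.2629 km
F: 2.7025 km
G: 10.6537 km
H: 4.5594 km
I: 7.3447 km
J: 1.7068 km
Sorted: J (1.7068 km) < F (2.7025 km) < H (4.5594 km) < E (5.2629 km) < I (7.3447 km) < …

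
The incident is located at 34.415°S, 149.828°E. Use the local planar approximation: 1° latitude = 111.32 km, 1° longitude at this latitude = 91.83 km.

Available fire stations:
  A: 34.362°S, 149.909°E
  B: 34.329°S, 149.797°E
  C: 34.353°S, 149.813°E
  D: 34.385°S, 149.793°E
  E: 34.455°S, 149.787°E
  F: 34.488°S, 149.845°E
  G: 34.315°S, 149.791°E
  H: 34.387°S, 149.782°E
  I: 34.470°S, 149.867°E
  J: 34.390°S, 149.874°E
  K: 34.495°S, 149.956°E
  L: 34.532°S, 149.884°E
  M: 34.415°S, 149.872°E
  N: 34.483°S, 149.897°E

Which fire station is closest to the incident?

M

Distances from 34.415°S, 149.828°E:
A: √((0.053·111.32)² + (0.081·91.83)²) = √(34.80953 + 55.32727) = 9.494 km
B: √((0.086·111.32)² + (-0.031·91.83)²) = √(91.65229 + 8.10387) = 9.988 km
C: √((0.062·111.32)² + (-0.015·91.83)²) = √(47.63540 + 1.89737) = 7.038 km
D: √((0.030·111.32)² + (-0.035·91.83)²) = √(11.15293 + 10.33012) = 4.635 km
E: √((-0.040·111.32)² + (-0.041·91.83)²) = √(19.82743 + 14.17545) = 5.831 km
F: √((-0.073·111.32)² + (0.017·91.83)²) = √(66.03773 + 2.43706) = 8.275 km
G: √((0.100·111.32)² + (-0.037·91.83)²) = √(123.92142 + 11.54443) = 11.639 km
H: √((0.028·111.32)² + (-0.046·91.83)²) = √(9.71544 + 17.84370) = 5.250 km
I: √((-0.055·111.32)² + (0.039·91.83)²) = √(37.48623 + 12.82621) = 7.093 km
J: √((0.025·111.32)² + (0.046·91.83)²) = √(7.74509 + 17.84370) = 5.059 km
K: √((-0.080·111.32)² + (0.128·91.83)²) = √(79.30971 + 138.16216) = 14.747 km
L: √((-0.117·111.32)² + (0.056·91.83)²) = √(169.63604 + 26.44510) = 14.003 km
M: √((0.000·111.32)² + (0.044·91.83)²) = √(0.00000 + 16.32580) = 4.041 km
N: √((-0.068·111.32)² + (0.069·91.83)²) = √(57.30127 + 40.14832) = 9.872 km
Minimum: M at 4.041 km.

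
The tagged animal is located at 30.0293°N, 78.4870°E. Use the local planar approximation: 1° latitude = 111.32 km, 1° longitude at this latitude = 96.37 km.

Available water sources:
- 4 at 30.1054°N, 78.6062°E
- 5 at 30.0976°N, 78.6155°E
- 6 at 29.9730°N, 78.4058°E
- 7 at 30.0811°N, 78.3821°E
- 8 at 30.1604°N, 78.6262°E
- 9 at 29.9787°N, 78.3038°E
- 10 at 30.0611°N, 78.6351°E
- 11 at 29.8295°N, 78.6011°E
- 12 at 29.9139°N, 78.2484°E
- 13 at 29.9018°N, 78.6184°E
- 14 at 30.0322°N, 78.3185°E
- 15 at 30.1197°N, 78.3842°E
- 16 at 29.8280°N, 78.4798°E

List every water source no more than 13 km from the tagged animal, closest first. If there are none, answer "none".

Distances from 30.0293°N, 78.4870°E:
4: √((0.0761·111.32)² + (0.1192·96.37)²) = √(71.765499 + 131.958153) = 14.2732 km
5: √((0.0683·111.32)² + (0.1285·96.37)²) = √(57.807981 + 153.352187) = 14.5314 km
6: √((-0.0563·111.32)² + (-0.0812·96.37)²) = √(39.279250 + 61.234444) = 10.0257 km
7: √((0.0518·111.32)² + (-0.1049·96.37)²) = √(33.251092 + 102.196187) = 11.6382 km
8: √((0.1311·111.32)² + (0.1392·96.37)²) = √(212.986354 + 179.954283) = 19.8227 km
9: √((-0.0506·111.32)² + (-0.1832·96.37)²) = √(31.728346 + 311.698460) = 18.5318 km
10: √((0.0318·111.32)² + (0.1481·96.37)²) = √(12.531430 + 203.701316) = 14.7049 km
11: √((-0.1998·111.32)² + (0.1141·96.37)²) = √(494.694820 + 120.907991) = 24.8113 km
12: √((-0.1154·111.32)² + (-0.2386·96.37)²) = √(165.028143 + 528.718609) = 26.3391 km
13: √((-0.1275·111.32)² + (0.1314·96.37)²) = √(201.449765 + 160.352025) = 19.0211 km
14: √((0.0029·111.32)² + (-0.1685·96.37)²) = √(0.104218 + 263.683848) = 16.2416 km
15: √((0.0904·111.32)² + (-0.1028·96.37)²) = √(101.270570 + 98.145400) = 14.1215 km
16: √((-0.2013·111.32)² + (-0.0072·96.37)²) = √(502.150553 + 0.481447) = 22.4195 km
Threshold 13 km: 6 (10.0257 km), 7 (11.6382 km) are within range.

6, 7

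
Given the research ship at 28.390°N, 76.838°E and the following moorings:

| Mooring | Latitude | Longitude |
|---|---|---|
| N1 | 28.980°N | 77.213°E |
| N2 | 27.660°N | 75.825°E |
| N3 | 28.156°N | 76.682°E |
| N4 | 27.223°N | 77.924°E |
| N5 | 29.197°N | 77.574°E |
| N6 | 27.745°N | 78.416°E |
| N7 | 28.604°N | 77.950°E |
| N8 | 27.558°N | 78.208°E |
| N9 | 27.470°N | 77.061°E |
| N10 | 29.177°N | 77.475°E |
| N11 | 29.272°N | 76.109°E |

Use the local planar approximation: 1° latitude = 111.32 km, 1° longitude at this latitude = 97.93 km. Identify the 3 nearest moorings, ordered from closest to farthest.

N3, N1, N9

Distances from 28.390°N, 76.838°E:
N1: √((0.590·111.32)² + (0.375·97.93)²) = √(4313.70477 + 1348.63381) = 75.249 km
N2: √((-0.730·111.32)² + (-1.013·97.93)²) = √(6603.77268 + 9841.25307) = 128.238 km
N3: √((-0.234·111.32)² + (-0.156·97.93)²) = √(678.54415 + 233.38917) = 30.198 km
N4: √((-1.167·111.32)² + (1.086·97.93)²) = √(16876.72242 + 11310.74365) = 167.891 km
N5: √((0.807·111.32)² + (0.736·97.93)²) = √(8070.37035 + 5195.01897) = 115.175 km
N6: √((-0.645·111.32)² + (1.578·97.93)²) = √(5155.44104 + 23880.61498) = 170.400 km
N7: √((0.214·111.32)² + (1.112·97.93)²) = √(567.51055 + 11858.80925) = 111.473 km
N8: √((-0.832·111.32)² + (1.370·97.93)²) = √(8578.13838 + 18000.00573) = 163.028 km
N9: √((-0.920·111.32)² + (0.223·97.93)²) = √(10488.70933 + 476.91528) = 104.717 km
N10: √((0.787·111.32)² + (0.637·97.93)²) = √(7675.30885 + 3891.44031) = 107.549 km
N11: √((0.882·111.32)² + (-0.729·97.93)²) = √(9640.14498 + 5096.67060) = 121.395 km
Sorted: N3 (30.198 km) < N1 (75.249 km) < N9 (104.717 km) < N10 (107.549 km) < N7 (111.473 km) < …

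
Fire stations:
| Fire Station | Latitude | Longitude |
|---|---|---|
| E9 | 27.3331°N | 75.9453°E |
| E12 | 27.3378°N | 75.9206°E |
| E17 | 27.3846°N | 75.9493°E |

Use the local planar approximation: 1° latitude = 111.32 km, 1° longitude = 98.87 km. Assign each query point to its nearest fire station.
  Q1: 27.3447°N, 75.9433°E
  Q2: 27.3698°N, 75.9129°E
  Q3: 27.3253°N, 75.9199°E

Q1 at 27.3447°N, 75.9433°E:
  E9: √((-0.0116·111.32)² + (0.0020·98.87)²) = √(1.667487 + 0.039101) = 1.3064 km
  E12: √((-0.0069·111.32)² + (-0.0227·98.87)²) = √(0.589990 + 5.037102) = 2.3721 km
  E17: √((0.0399·111.32)² + (0.0060·98.87)²) = √(19.728415 + 0.351910) = 4.4811 km
  → nearest: E9 (1.3064 km)
Q2 at 27.3698°N, 75.9129°E:
  E9: √((-0.0367·111.32)² + (0.0324·98.87)²) = √(16.690853 + 10.261695) = 5.1916 km
  E12: √((-0.0320·111.32)² + (0.0077·98.87)²) = √(12.689554 + 0.579576) = 3.6427 km
  E17: √((0.0148·111.32)² + (0.0364·98.87)²) = √(2.714375 + 12.951851) = 3.9581 km
  → nearest: E12 (3.6427 km)
Q3 at 27.3253°N, 75.9199°E:
  E9: √((0.0078·111.32)² + (0.0254·98.87)²) = √(0.753938 + 6.306618) = 2.6572 km
  E12: √((0.0125·111.32)² + (0.0007·98.87)²) = √(1.936272 + 0.004790) = 1.3932 km
  E17: √((0.0593·111.32)² + (0.0294·98.87)²) = √(43.576845 + 8.449358) = 7.2129 km
  → nearest: E12 (1.3932 km)

Q1→E9; Q2→E12; Q3→E12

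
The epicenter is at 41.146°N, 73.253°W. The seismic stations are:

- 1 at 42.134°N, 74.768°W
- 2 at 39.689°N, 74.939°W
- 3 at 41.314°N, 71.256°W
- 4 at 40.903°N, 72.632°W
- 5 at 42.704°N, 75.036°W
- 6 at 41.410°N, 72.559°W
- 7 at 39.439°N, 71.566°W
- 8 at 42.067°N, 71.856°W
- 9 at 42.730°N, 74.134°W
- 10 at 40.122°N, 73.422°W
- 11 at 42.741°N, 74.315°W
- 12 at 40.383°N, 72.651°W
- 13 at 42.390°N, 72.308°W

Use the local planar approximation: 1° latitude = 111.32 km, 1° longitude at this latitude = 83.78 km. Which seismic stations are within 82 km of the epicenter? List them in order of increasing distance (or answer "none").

4, 6

Distances from 41.146°N, 73.253°W:
1: √((0.988·111.32)² + (-1.515·83.78)²) = √(12096.51545 + 16110.38717) = 167.949 km
2: √((-1.457·111.32)² + (-1.686·83.78)²) = √(26306.64710 + 19952.43261) = 215.079 km
3: √((0.168·111.32)² + (1.997·83.78)²) = √(349.75583 + 27992.18771) = 168.351 km
4: √((-0.243·111.32)² + (0.621·83.78)²) = √(731.74362 + 2706.84827) = 58.640 km
5: √((1.558·111.32)² + (-1.783·83.78)²) = √(30080.24034 + 22314.30672) = 228.899 km
6: √((0.264·111.32)² + (0.694·83.78)²) = √(863.68276 + 3380.64566) = 65.149 km
7: √((-1.707·111.32)² + (1.687·83.78)²) = √(36108.83174 + 19976.10799) = 236.823 km
8: √((0.921·111.32)² + (1.397·83.78)²) = √(10511.52326 + 13698.51609) = 155.596 km
9: √((1.584·111.32)² + (-0.881·83.78)²) = √(31092.57924 + 5447.94267) = 191.156 km
10: √((-1.024·111.32)² + (-0.169·83.78)²) = √(12994.10311 + 200.47218) = 114.868 km
11: √((1.595·111.32)² + (-1.062·83.78)²) = √(31525.92007 + 7916.43674) = 198.601 km
12: √((-0.763·111.32)² + (0.602·83.78)²) = √(7214.32115 + 2543.74571) = 98.783 km
13: √((1.244·111.32)² + (0.945·83.78)²) = √(19177.28648 + 6268.22142) = 159.516 km
Threshold 82 km: 4 (58.640 km), 6 (65.149 km) are within range.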